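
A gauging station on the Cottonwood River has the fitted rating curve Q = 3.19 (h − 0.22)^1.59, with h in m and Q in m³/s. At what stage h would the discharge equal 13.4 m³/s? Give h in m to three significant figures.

2.69 m

h − h₀ = (Q/C)^(1/b) = (13.4/3.19)^(1/1.59) = 2.466 m
h = 0.22 + 2.466 = 2.686 m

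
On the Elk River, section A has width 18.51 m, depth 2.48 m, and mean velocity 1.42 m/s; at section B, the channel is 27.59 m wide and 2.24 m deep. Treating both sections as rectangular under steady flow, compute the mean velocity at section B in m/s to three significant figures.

Q = A₁V₁ = (18.51×2.48) × 1.42 = 65.18 m³/s
A₂ = 27.59 × 2.24 = 61.80 m²
V₂ = Q/A₂ = 65.18/61.80 = 1.055 m/s

1.05 m/s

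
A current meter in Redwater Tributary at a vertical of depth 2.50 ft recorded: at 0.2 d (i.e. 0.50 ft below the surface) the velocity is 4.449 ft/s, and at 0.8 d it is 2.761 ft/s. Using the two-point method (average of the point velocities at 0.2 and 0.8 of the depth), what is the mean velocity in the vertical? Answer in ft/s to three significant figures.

v̄ = (4.449 + 2.761) / 2 = 3.605 ft/s

3.61 ft/s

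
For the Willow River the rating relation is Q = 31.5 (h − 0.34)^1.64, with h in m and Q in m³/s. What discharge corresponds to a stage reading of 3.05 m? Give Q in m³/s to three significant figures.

Q = 31.5 × (3.05 − 0.34)^1.64 = 31.5 × 2.71^1.64 = 161.6 m³/s

162 m³/s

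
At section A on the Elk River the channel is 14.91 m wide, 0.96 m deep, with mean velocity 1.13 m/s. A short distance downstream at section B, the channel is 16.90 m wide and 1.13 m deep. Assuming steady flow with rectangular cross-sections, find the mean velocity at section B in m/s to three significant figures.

0.847 m/s

Q = A₁V₁ = (14.91×0.96) × 1.13 = 16.17 m³/s
A₂ = 16.90 × 1.13 = 19.10 m²
V₂ = Q/A₂ = 16.17/19.10 = 0.8470 m/s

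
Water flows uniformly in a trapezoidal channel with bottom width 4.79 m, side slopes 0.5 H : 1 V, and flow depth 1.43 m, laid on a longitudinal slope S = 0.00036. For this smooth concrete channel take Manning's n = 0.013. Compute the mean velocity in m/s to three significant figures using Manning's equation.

1.45 m/s

A = (b + z·y)·y = (4.79 + 0.5×1.43)×1.43 = 7.872 m²
P = b + 2y√(1+z²) = 4.79 + 2×1.43×√(1+0.5²) = 7.988 m
R = A/P = 7.872/7.988 = 0.9855 m
Q = (1/n)·A·R^(2/3)·S^(1/2) = (1/0.013) × 7.872 × 0.9855^(2/3) × 0.00036^(1/2) = 11.38 m³/s
V = Q/A = 11.38/7.872 = 1.445 m/s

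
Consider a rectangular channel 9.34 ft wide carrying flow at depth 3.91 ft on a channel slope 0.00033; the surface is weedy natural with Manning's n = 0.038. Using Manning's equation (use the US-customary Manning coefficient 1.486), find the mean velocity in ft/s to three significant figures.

A = b·y = 9.34 × 3.91 = 36.52 ft²
P = b + 2y = 9.34 + 2×3.91 = 17.16 ft
R = A/P = 36.52/17.16 = 2.128 ft
Q = (1.486/n)·A·R^(2/3)·S^(1/2) = (1.486/0.038) × 36.52 × 2.128^(2/3) × 0.00033^(1/2) = 42.92 ft³/s
V = Q/A = 42.92/36.52 = 1.175 ft/s

1.18 ft/s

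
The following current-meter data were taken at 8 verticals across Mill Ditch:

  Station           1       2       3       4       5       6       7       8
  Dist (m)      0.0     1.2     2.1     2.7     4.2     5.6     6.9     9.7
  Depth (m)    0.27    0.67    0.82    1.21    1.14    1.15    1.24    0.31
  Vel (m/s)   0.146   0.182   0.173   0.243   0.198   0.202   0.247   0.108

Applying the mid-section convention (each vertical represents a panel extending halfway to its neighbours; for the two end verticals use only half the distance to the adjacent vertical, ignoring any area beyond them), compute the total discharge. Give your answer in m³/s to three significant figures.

1.88 m³/s

w_1 = (1.2 − 0.0)/2 = 0.6 m; q_1 = 0.146 × 0.27 × 0.6 = 0.02365 m³/s
w_2 = (2.1 − 0.0)/2 = 1.05 m; q_2 = 0.182 × 0.67 × 1.05 = 0.1280 m³/s
w_3 = (2.7 − 1.2)/2 = 0.75 m; q_3 = 0.173 × 0.82 × 0.75 = 0.1064 m³/s
w_4 = (4.2 − 2.1)/2 = 1.05 m; q_4 = 0.243 × 1.21 × 1.05 = 0.3087 m³/s
w_5 = (5.6 − 2.7)/2 = 1.45 m; q_5 = 0.198 × 1.14 × 1.45 = 0.3273 m³/s
w_6 = (6.9 − 4.2)/2 = 1.35 m; q_6 = 0.202 × 1.15 × 1.35 = 0.3136 m³/s
w_7 = (9.7 − 5.6)/2 = 2.05 m; q_7 = 0.247 × 1.24 × 2.05 = 0.6279 m³/s
w_8 = (9.7 − 6.9)/2 = 1.4 m; q_8 = 0.108 × 0.31 × 1.4 = 0.04687 m³/s
Q = Σ qᵢ = 1.882 m³/s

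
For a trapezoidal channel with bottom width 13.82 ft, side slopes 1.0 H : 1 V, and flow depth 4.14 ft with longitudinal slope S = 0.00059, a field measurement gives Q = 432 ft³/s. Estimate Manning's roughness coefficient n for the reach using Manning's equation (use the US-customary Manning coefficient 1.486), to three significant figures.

0.0127

A = (b + z·y)·y = (13.82 + 1.0×4.14)×4.14 = 74.35 ft²
P = b + 2y√(1+z²) = 13.82 + 2×4.14×√(1+1.0²) = 25.53 ft
R = A/P = 74.35/25.53 = 2.912 ft
n = (1.486/Q)·A·R^(2/3)·S^(1/2) = (1.486/432) × 74.35 × 2.039 × 0.02429 = 0.01267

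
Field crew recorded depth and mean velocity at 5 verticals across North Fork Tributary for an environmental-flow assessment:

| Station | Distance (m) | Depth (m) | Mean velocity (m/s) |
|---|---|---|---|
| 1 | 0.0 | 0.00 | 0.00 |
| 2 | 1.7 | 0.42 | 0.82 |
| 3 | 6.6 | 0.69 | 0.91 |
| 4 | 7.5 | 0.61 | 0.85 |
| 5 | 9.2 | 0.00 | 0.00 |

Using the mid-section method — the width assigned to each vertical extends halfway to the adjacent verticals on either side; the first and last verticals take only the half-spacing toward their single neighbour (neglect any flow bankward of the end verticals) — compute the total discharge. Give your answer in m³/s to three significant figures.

w_2 = (6.6 − 0.0)/2 = 3.3 m; q_2 = 0.82 × 0.42 × 3.3 = 1.137 m³/s
w_3 = (7.5 − 1.7)/2 = 2.9 m; q_3 = 0.91 × 0.69 × 2.9 = 1.821 m³/s
w_4 = (9.2 − 6.6)/2 = 1.3 m; q_4 = 0.85 × 0.61 × 1.3 = 0.6741 m³/s
Stations 1, 5 contribute zero (depth or velocity is 0).
Q = Σ qᵢ = 3.631 m³/s

3.63 m³/s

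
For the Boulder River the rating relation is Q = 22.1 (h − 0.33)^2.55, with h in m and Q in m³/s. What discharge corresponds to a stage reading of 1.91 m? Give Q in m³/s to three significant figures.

71.0 m³/s

Q = 22.1 × (1.91 − 0.33)^2.55 = 22.1 × 1.58^2.55 = 70.95 m³/s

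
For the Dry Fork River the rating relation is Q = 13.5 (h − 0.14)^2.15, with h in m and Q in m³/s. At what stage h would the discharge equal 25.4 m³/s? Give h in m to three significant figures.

h − h₀ = (Q/C)^(1/b) = (25.4/13.5)^(1/2.15) = 1.342 m
h = 0.14 + 1.342 = 1.482 m

1.48 m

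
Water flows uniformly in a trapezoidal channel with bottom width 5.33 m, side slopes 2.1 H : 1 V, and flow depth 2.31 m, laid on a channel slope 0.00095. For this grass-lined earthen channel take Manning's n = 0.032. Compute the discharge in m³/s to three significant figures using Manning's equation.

A = (b + z·y)·y = (5.33 + 2.1×2.31)×2.31 = 23.52 m²
P = b + 2y√(1+z²) = 5.33 + 2×2.31×√(1+2.1²) = 16.08 m
R = A/P = 23.52/16.08 = 1.463 m
Q = (1/n)·A·R^(2/3)·S^(1/2) = (1/0.032) × 23.52 × 1.463^(2/3) × 0.00095^(1/2) = 29.19 m³/s

29.2 m³/s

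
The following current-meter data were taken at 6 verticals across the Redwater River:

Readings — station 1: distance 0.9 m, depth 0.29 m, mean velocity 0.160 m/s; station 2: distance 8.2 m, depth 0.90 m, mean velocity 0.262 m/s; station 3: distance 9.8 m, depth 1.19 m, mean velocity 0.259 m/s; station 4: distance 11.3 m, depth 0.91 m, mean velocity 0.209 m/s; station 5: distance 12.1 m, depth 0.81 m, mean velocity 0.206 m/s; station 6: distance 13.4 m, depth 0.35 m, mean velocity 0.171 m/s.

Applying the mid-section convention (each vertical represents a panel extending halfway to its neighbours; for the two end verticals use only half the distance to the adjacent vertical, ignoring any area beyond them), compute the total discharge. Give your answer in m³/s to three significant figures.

2.13 m³/s

w_1 = (8.2 − 0.9)/2 = 3.65 m; q_1 = 0.160 × 0.29 × 3.65 = 0.1694 m³/s
w_2 = (9.8 − 0.9)/2 = 4.45 m; q_2 = 0.262 × 0.90 × 4.45 = 1.049 m³/s
w_3 = (11.3 − 8.2)/2 = 1.55 m; q_3 = 0.259 × 1.19 × 1.55 = 0.4777 m³/s
w_4 = (12.1 − 9.8)/2 = 1.15 m; q_4 = 0.209 × 0.91 × 1.15 = 0.2187 m³/s
w_5 = (13.4 − 11.3)/2 = 1.05 m; q_5 = 0.206 × 0.81 × 1.05 = 0.1752 m³/s
w_6 = (13.4 − 12.1)/2 = 0.65 m; q_6 = 0.171 × 0.35 × 0.65 = 0.03890 m³/s
Q = Σ qᵢ = 2.129 m³/s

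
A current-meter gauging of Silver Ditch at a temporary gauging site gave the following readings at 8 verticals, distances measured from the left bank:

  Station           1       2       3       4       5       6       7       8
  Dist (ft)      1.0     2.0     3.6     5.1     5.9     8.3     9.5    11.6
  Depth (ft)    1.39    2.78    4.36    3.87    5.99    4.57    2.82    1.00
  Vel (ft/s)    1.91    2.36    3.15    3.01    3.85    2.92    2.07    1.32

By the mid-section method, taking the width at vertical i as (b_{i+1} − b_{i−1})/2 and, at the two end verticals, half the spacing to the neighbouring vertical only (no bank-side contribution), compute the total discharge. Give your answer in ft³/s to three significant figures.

116 ft³/s

w_1 = (2.0 − 1.0)/2 = 0.5 ft; q_1 = 1.91 × 1.39 × 0.5 = 1.327 ft³/s
w_2 = (3.6 − 1.0)/2 = 1.3 ft; q_2 = 2.36 × 2.78 × 1.3 = 8.529 ft³/s
w_3 = (5.1 − 2.0)/2 = 1.55 ft; q_3 = 3.15 × 4.36 × 1.55 = 21.29 ft³/s
w_4 = (5.9 − 3.6)/2 = 1.15 ft; q_4 = 3.01 × 3.87 × 1.15 = 13.40 ft³/s
w_5 = (8.3 − 5.1)/2 = 1.6 ft; q_5 = 3.85 × 5.99 × 1.6 = 36.90 ft³/s
w_6 = (9.5 − 5.9)/2 = 1.8 ft; q_6 = 2.92 × 4.57 × 1.8 = 24.02 ft³/s
w_7 = (11.6 − 8.3)/2 = 1.65 ft; q_7 = 2.07 × 2.82 × 1.65 = 9.632 ft³/s
w_8 = (11.6 − 9.5)/2 = 1.05 ft; q_8 = 1.32 × 1.00 × 1.05 = 1.386 ft³/s
Q = Σ qᵢ = 116.5 ft³/s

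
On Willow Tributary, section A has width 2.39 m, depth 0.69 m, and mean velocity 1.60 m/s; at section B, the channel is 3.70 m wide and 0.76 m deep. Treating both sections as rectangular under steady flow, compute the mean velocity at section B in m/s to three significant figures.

0.938 m/s

Q = A₁V₁ = (2.39×0.69) × 1.60 = 2.639 m³/s
A₂ = 3.70 × 0.76 = 2.812 m²
V₂ = Q/A₂ = 2.639/2.812 = 0.9383 m/s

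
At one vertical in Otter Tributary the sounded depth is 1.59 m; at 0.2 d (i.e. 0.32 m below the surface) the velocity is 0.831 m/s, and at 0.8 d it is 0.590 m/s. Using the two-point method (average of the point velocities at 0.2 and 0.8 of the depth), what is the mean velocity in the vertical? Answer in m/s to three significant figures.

0.711 m/s

v̄ = (0.831 + 0.590) / 2 = 0.7105 m/s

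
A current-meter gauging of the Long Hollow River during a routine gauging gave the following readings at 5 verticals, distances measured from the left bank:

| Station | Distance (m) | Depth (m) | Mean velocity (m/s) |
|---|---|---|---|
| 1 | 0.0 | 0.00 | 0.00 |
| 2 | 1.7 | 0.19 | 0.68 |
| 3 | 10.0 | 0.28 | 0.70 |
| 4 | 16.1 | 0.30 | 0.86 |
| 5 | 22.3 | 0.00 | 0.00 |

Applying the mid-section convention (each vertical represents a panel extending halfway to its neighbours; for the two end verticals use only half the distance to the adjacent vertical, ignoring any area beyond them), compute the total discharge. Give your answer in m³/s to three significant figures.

3.64 m³/s

w_2 = (10.0 − 0.0)/2 = 5 m; q_2 = 0.68 × 0.19 × 5 = 0.6460 m³/s
w_3 = (16.1 − 1.7)/2 = 7.2 m; q_3 = 0.70 × 0.28 × 7.2 = 1.411 m³/s
w_4 = (22.3 − 10.0)/2 = 6.15 m; q_4 = 0.86 × 0.30 × 6.15 = 1.587 m³/s
Stations 1, 5 contribute zero (depth or velocity is 0).
Q = Σ qᵢ = 3.644 m³/s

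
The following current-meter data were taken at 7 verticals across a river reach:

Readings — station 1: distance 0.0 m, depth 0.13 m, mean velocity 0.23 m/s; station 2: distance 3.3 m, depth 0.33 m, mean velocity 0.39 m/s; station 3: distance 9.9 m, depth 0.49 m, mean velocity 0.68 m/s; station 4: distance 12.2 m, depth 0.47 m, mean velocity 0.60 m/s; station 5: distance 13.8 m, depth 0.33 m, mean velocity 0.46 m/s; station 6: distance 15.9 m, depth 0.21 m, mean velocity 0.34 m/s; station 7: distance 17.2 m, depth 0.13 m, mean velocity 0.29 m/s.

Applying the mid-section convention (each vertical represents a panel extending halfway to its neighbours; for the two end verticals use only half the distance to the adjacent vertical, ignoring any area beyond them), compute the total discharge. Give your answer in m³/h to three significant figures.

w_1 = (3.3 − 0.0)/2 = 1.65 m; q_1 = 0.23 × 0.13 × 1.65 = 0.04934 m³/s
w_2 = (9.9 − 0.0)/2 = 4.95 m; q_2 = 0.39 × 0.33 × 4.95 = 0.6371 m³/s
w_3 = (12.2 − 3.3)/2 = 4.45 m; q_3 = 0.68 × 0.49 × 4.45 = 1.483 m³/s
w_4 = (13.8 − 9.9)/2 = 1.95 m; q_4 = 0.60 × 0.47 × 1.95 = 0.5499 m³/s
w_5 = (15.9 − 12.2)/2 = 1.85 m; q_5 = 0.46 × 0.33 × 1.85 = 0.2808 m³/s
w_6 = (17.2 − 13.8)/2 = 1.7 m; q_6 = 0.34 × 0.21 × 1.7 = 0.1214 m³/s
w_7 = (17.2 − 15.9)/2 = 0.65 m; q_7 = 0.29 × 0.13 × 0.65 = 0.02451 m³/s
Q = Σ qᵢ = 3.146 m³/s
= 3.146 × 3600 = 11320 m³/h

11300 m³/h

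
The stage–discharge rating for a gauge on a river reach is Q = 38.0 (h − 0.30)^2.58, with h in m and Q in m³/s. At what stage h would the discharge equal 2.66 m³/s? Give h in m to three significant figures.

h − h₀ = (Q/C)^(1/b) = (2.66/38.0)^(1/2.58) = 0.3567 m
h = 0.30 + 0.3567 = 0.6567 m

0.657 m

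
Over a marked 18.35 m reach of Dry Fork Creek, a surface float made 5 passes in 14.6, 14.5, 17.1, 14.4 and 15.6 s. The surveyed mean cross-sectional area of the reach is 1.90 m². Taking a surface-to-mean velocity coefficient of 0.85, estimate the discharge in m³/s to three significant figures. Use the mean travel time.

1.94 m³/s

t̄ = (14.6 + 14.5 + 17.1 + 14.4 + 15.6) / 5 = 15.24 s
v_surface = L / t̄ = 18.35 / 15.24 = 1.204 m/s
v_mean = 0.85 × 1.204 = 1.023 m/s
Q = A × v_mean = 1.90 × 1.023 = 1.945 m³/s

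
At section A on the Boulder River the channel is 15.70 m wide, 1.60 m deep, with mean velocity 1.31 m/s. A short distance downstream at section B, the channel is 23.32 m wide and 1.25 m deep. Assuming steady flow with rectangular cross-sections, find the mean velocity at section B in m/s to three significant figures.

1.13 m/s

Q = A₁V₁ = (15.70×1.60) × 1.31 = 32.91 m³/s
A₂ = 23.32 × 1.25 = 29.15 m²
V₂ = Q/A₂ = 32.91/29.15 = 1.129 m/s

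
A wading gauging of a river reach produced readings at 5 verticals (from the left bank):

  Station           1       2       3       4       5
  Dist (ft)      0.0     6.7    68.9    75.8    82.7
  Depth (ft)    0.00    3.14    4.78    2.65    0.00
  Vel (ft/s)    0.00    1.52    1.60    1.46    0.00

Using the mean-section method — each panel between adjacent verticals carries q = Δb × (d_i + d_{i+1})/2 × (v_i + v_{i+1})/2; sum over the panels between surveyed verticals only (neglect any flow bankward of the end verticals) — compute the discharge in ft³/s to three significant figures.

438 ft³/s

Panel 1-2: Δb = 6.7 ft, d̄ = (0.00+3.14)/2 = 1.57, v̄ = (0.00+1.52)/2 = 0.76 → q = 6.7×1.57×0.76 = 7.994 ft³/s
Panel 2-3: Δb = 62.2 ft, d̄ = (3.14+4.78)/2 = 3.96, v̄ = (1.52+1.60)/2 = 1.56 → q = 62.2×3.96×1.56 = 384.2 ft³/s
Panel 3-4: Δb = 6.9 ft, d̄ = (4.78+2.65)/2 = 3.715, v̄ = (1.60+1.46)/2 = 1.53 → q = 6.9×3.715×1.53 = 39.22 ft³/s
Panel 4-5: Δb = 6.9 ft, d̄ = (2.65+0.00)/2 = 1.325, v̄ = (1.46+0.00)/2 = 0.73 → q = 6.9×1.325×0.73 = 6.674 ft³/s
Q = Σ q = 438.1 ft³/s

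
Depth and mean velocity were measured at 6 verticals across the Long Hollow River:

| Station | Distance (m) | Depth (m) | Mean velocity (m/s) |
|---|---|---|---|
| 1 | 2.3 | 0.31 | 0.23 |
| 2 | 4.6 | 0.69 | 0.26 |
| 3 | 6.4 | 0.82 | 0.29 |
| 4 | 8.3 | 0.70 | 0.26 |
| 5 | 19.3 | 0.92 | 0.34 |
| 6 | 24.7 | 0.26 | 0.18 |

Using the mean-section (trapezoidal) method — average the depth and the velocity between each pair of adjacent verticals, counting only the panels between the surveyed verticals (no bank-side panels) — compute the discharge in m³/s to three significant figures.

Panel 1-2: Δb = 2.3 m, d̄ = (0.31+0.69)/2 = 0.5, v̄ = (0.23+0.26)/2 = 0.245 → q = 2.3×0.5×0.245 = 0.2818 m³/s
Panel 2-3: Δb = 1.8 m, d̄ = (0.69+0.82)/2 = 0.755, v̄ = (0.26+0.29)/2 = 0.275 → q = 1.8×0.755×0.275 = 0.3737 m³/s
Panel 3-4: Δb = 1.9 m, d̄ = (0.82+0.70)/2 = 0.76, v̄ = (0.29+0.26)/2 = 0.275 → q = 1.9×0.76×0.275 = 0.3971 m³/s
Panel 4-5: Δb = 11 m, d̄ = (0.70+0.92)/2 = 0.81, v̄ = (0.26+0.34)/2 = 0.3 → q = 11×0.81×0.3 = 2.673 m³/s
Panel 5-6: Δb = 5.4 m, d̄ = (0.92+0.26)/2 = 0.59, v̄ = (0.34+0.18)/2 = 0.26 → q = 5.4×0.59×0.26 = 0.8284 m³/s
Q = Σ q = 4.554 m³/s

4.55 m³/s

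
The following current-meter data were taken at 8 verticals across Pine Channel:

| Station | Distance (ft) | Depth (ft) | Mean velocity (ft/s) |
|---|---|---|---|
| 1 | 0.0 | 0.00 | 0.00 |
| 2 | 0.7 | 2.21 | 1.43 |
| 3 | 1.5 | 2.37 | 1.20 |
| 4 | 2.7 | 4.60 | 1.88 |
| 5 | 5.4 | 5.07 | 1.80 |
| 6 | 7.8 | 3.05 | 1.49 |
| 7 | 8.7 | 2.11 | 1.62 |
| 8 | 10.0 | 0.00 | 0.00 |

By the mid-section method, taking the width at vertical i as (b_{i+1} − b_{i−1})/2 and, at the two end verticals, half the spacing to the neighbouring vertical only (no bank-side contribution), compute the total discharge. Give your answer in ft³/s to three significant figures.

w_2 = (1.5 − 0.0)/2 = 0.75 ft; q_2 = 1.43 × 2.21 × 0.75 = 2.370 ft³/s
w_3 = (2.7 − 0.7)/2 = 1 ft; q_3 = 1.20 × 2.37 × 1 = 2.844 ft³/s
w_4 = (5.4 − 1.5)/2 = 1.95 ft; q_4 = 1.88 × 4.60 × 1.95 = 16.86 ft³/s
w_5 = (7.8 − 2.7)/2 = 2.55 ft; q_5 = 1.80 × 5.07 × 2.55 = 23.27 ft³/s
w_6 = (8.7 − 5.4)/2 = 1.65 ft; q_6 = 1.49 × 3.05 × 1.65 = 7.498 ft³/s
w_7 = (10.0 − 7.8)/2 = 1.1 ft; q_7 = 1.62 × 2.11 × 1.1 = 3.760 ft³/s
Stations 1, 8 contribute zero (depth or velocity is 0).
Q = Σ qᵢ = 56.61 ft³/s

56.6 ft³/s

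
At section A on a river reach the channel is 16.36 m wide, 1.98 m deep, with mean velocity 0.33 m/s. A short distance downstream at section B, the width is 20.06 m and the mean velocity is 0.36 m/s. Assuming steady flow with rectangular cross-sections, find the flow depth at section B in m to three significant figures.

Q = A₁V₁ = (16.36×1.98) × 0.33 = 10.69 m³/s
d₂ = Q/(b₂ V₂) = 10.69/(20.06×0.36) = 1.480 m

1.48 m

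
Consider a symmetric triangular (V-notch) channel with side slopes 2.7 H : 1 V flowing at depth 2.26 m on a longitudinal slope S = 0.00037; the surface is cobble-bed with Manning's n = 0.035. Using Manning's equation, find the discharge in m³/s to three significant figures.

7.88 m³/s

A = z·y² = 2.7×2.26² = 13.79 m²
P = 2y√(1+z²) = 2×2.26×√(1+2.7²) = 13.01 m
R = A/P = 13.79/13.01 = 1.060 m
Q = (1/n)·A·R^(2/3)·S^(1/2) = (1/0.035) × 13.79 × 1.060^(2/3) × 0.00037^(1/2) = 7.878 m³/s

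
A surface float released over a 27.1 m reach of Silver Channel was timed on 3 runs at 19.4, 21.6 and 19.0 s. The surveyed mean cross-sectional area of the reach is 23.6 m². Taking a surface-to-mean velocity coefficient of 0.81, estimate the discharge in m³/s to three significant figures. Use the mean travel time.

25.9 m³/s

t̄ = (19.4 + 21.6 + 19.0) / 3 = 20 s
v_surface = L / t̄ = 27.1 / 20 = 1.355 m/s
v_mean = 0.81 × 1.355 = 1.098 m/s
Q = A × v_mean = 23.6 × 1.098 = 25.90 m³/s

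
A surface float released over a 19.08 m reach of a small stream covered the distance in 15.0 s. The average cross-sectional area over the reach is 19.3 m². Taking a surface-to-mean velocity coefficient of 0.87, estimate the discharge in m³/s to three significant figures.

21.4 m³/s

v_surface = L / t̄ = 19.08 / 15 = 1.272 m/s
v_mean = 0.87 × 1.272 = 1.107 m/s
Q = A × v_mean = 19.3 × 1.107 = 21.36 m³/s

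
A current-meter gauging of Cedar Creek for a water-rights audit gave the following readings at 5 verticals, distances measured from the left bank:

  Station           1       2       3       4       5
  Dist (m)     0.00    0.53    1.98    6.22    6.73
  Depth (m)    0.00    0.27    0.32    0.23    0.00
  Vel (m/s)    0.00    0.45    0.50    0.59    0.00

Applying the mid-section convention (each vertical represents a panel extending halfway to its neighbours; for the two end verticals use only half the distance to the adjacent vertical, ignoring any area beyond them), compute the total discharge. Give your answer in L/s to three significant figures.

w_2 = (1.98 − 0.00)/2 = 0.99 m; q_2 = 0.45 × 0.27 × 0.99 = 0.1203 m³/s
w_3 = (6.22 − 0.53)/2 = 2.845 m; q_3 = 0.50 × 0.32 × 2.845 = 0.4552 m³/s
w_4 = (6.73 − 1.98)/2 = 2.375 m; q_4 = 0.59 × 0.23 × 2.375 = 0.3223 m³/s
Stations 1, 5 contribute zero (depth or velocity is 0).
Q = Σ qᵢ = 0.8978 m³/s
= 0.8978 × 1000 = 897.8 L/s

898 L/s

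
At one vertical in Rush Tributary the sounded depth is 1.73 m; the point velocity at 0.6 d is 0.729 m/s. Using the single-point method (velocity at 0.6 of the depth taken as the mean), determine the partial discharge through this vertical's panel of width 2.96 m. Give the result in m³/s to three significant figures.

3.73 m³/s

v̄ = v₀.₆ = 0.729 m/s
q = v̄ × d × w = 0.7290 × 1.73 × 2.96 = 3.733 m³/s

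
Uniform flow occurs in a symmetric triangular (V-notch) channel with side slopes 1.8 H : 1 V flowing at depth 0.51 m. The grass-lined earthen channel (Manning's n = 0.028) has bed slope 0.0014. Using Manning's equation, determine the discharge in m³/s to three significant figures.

0.230 m³/s

A = z·y² = 1.8×0.51² = 0.4682 m²
P = 2y√(1+z²) = 2×0.51×√(1+1.8²) = 2.100 m
R = A/P = 0.4682/2.100 = 0.2229 m
Q = (1/n)·A·R^(2/3)·S^(1/2) = (1/0.028) × 0.4682 × 0.2229^(2/3) × 0.0014^(1/2) = 0.2300 m³/s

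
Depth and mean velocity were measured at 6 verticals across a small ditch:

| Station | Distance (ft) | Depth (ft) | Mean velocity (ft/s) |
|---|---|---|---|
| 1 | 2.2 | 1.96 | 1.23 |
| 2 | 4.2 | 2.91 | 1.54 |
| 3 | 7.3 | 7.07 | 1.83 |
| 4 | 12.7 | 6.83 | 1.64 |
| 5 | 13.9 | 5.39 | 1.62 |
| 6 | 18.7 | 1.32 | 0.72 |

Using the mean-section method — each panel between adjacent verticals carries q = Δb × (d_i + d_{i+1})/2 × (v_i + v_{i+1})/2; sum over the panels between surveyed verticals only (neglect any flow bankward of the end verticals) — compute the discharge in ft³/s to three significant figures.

129 ft³/s

Panel 1-2: Δb = 2 ft, d̄ = (1.96+2.91)/2 = 2.435, v̄ = (1.23+1.54)/2 = 1.385 → q = 2×2.435×1.385 = 6.745 ft³/s
Panel 2-3: Δb = 3.1 ft, d̄ = (2.91+7.07)/2 = 4.99, v̄ = (1.54+1.83)/2 = 1.685 → q = 3.1×4.99×1.685 = 26.07 ft³/s
Panel 3-4: Δb = 5.4 ft, d̄ = (7.07+6.83)/2 = 6.95, v̄ = (1.83+1.64)/2 = 1.735 → q = 5.4×6.95×1.735 = 65.11 ft³/s
Panel 4-5: Δb = 1.2 ft, d̄ = (6.83+5.39)/2 = 6.11, v̄ = (1.64+1.62)/2 = 1.63 → q = 1.2×6.11×1.63 = 11.95 ft³/s
Panel 5-6: Δb = 4.8 ft, d̄ = (5.39+1.32)/2 = 3.355, v̄ = (1.62+0.72)/2 = 1.17 → q = 4.8×3.355×1.17 = 18.84 ft³/s
Q = Σ q = 128.7 ft³/s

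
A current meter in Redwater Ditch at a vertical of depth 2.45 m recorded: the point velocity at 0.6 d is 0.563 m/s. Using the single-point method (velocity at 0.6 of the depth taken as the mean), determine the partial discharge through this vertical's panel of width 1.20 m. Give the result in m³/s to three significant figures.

v̄ = v₀.₆ = 0.563 m/s
q = v̄ × d × w = 0.5630 × 2.45 × 1.20 = 1.655 m³/s

1.66 m³/s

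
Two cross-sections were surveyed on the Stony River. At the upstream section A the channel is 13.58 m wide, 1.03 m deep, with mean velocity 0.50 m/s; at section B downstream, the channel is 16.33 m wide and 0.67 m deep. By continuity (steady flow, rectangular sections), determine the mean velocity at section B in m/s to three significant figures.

Q = A₁V₁ = (13.58×1.03) × 0.50 = 6.994 m³/s
A₂ = 16.33 × 0.67 = 10.94 m²
V₂ = Q/A₂ = 6.994/10.94 = 0.6392 m/s

0.639 m/s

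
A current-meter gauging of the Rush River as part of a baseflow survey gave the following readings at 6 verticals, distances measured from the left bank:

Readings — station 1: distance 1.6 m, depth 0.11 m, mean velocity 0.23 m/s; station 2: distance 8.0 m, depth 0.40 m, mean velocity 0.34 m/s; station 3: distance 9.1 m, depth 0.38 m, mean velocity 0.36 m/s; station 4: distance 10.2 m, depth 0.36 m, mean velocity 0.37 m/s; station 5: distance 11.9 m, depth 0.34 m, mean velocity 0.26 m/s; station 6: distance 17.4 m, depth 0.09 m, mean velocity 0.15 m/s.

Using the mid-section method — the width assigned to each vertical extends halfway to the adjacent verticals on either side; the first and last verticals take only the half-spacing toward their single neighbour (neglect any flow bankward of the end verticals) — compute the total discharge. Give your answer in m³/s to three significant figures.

1.28 m³/s

w_1 = (8.0 − 1.6)/2 = 3.2 m; q_1 = 0.23 × 0.11 × 3.2 = 0.08096 m³/s
w_2 = (9.1 − 1.6)/2 = 3.75 m; q_2 = 0.34 × 0.40 × 3.75 = 0.5100 m³/s
w_3 = (10.2 − 8.0)/2 = 1.1 m; q_3 = 0.36 × 0.38 × 1.1 = 0.1505 m³/s
w_4 = (11.9 − 9.1)/2 = 1.4 m; q_4 = 0.37 × 0.36 × 1.4 = 0.1865 m³/s
w_5 = (17.4 − 10.2)/2 = 3.6 m; q_5 = 0.26 × 0.34 × 3.6 = 0.3182 m³/s
w_6 = (17.4 − 11.9)/2 = 2.75 m; q_6 = 0.15 × 0.09 × 2.75 = 0.03713 m³/s
Q = Σ qᵢ = 1.283 m³/s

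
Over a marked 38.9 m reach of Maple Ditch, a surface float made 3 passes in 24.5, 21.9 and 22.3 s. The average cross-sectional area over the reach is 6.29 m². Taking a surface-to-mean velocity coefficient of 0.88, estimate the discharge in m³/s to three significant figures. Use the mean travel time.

9.40 m³/s

t̄ = (24.5 + 21.9 + 22.3) / 3 = 22.9 s
v_surface = L / t̄ = 38.9 / 22.9 = 1.699 m/s
v_mean = 0.88 × 1.699 = 1.495 m/s
Q = A × v_mean = 6.29 × 1.495 = 9.403 m³/s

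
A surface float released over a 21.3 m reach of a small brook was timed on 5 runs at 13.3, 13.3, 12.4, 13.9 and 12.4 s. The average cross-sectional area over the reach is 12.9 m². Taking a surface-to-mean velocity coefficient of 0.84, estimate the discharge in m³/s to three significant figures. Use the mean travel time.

17.7 m³/s

t̄ = (13.3 + 13.3 + 12.4 + 13.9 + 12.4) / 5 = 13.06 s
v_surface = L / t̄ = 21.3 / 13.06 = 1.631 m/s
v_mean = 0.84 × 1.631 = 1.370 m/s
Q = A × v_mean = 12.9 × 1.370 = 17.67 m³/s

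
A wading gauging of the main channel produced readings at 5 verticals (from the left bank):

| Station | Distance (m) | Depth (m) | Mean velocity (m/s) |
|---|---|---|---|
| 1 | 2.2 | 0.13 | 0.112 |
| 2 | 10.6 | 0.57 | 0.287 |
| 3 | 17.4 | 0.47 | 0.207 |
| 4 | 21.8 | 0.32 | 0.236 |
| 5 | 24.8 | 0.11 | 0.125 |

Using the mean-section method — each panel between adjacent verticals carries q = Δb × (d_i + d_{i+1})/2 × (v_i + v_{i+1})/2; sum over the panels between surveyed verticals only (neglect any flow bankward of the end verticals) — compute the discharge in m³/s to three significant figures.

Panel 1-2: Δb = 8.4 m, d̄ = (0.13+0.57)/2 = 0.35, v̄ = (0.112+0.287)/2 = 0.1995 → q = 8.4×0.35×0.1995 = 0.5865 m³/s
Panel 2-3: Δb = 6.8 m, d̄ = (0.57+0.47)/2 = 0.52, v̄ = (0.287+0.207)/2 = 0.247 → q = 6.8×0.52×0.247 = 0.8734 m³/s
Panel 3-4: Δb = 4.4 m, d̄ = (0.47+0.32)/2 = 0.395, v̄ = (0.207+0.236)/2 = 0.2215 → q = 4.4×0.395×0.2215 = 0.3850 m³/s
Panel 4-5: Δb = 3 m, d̄ = (0.32+0.11)/2 = 0.215, v̄ = (0.236+0.125)/2 = 0.1805 → q = 3×0.215×0.1805 = 0.1164 m³/s
Q = Σ q = 1.961 m³/s

1.96 m³/s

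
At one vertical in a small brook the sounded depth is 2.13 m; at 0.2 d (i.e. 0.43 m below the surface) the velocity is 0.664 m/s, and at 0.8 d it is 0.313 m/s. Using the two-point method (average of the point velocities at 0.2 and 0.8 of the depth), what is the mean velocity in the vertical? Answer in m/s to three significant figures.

v̄ = (0.664 + 0.313) / 2 = 0.4885 m/s

0.489 m/s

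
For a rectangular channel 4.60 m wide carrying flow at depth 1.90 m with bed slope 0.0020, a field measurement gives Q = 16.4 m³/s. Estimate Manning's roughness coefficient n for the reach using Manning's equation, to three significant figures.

0.0245

A = b·y = 4.60 × 1.90 = 8.740 m²
P = b + 2y = 4.60 + 2×1.90 = 8.400 m
R = A/P = 8.740/8.400 = 1.040 m
n = (1/Q)·A·R^(2/3)·S^(1/2) = (1/16.4) × 8.740 × 1.027 × 0.04472 = 0.02447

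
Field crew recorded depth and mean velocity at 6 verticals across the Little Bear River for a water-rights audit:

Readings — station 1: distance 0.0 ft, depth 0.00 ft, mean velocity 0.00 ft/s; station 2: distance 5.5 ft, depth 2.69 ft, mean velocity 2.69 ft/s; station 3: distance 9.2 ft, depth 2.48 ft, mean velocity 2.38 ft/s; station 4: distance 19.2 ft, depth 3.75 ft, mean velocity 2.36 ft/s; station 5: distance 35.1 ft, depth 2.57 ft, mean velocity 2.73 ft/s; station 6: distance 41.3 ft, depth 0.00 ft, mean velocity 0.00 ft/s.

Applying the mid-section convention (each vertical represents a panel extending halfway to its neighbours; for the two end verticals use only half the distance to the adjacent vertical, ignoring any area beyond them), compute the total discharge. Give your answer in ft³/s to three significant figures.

w_2 = (9.2 − 0.0)/2 = 4.6 ft; q_2 = 2.69 × 2.69 × 4.6 = 33.29 ft³/s
w_3 = (19.2 − 5.5)/2 = 6.85 ft; q_3 = 2.38 × 2.48 × 6.85 = 40.43 ft³/s
w_4 = (35.1 − 9.2)/2 = 12.95 ft; q_4 = 2.36 × 3.75 × 12.95 = 114.6 ft³/s
w_5 = (41.3 − 19.2)/2 = 11.05 ft; q_5 = 2.73 × 2.57 × 11.05 = 77.53 ft³/s
Stations 1, 6 contribute zero (depth or velocity is 0).
Q = Σ qᵢ = 265.9 ft³/s

266 ft³/s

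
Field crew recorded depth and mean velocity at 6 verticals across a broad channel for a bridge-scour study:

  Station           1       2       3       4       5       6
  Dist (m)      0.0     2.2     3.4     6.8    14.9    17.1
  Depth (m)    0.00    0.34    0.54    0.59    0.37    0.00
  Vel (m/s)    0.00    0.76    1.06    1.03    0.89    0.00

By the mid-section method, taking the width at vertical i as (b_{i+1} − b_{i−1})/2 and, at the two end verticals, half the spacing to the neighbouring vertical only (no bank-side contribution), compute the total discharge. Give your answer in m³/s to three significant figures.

6.95 m³/s

w_2 = (3.4 − 0.0)/2 = 1.7 m; q_2 = 0.76 × 0.34 × 1.7 = 0.4393 m³/s
w_3 = (6.8 − 2.2)/2 = 2.3 m; q_3 = 1.06 × 0.54 × 2.3 = 1.317 m³/s
w_4 = (14.9 − 3.4)/2 = 5.75 m; q_4 = 1.03 × 0.59 × 5.75 = 3.494 m³/s
w_5 = (17.1 − 6.8)/2 = 5.15 m; q_5 = 0.89 × 0.37 × 5.15 = 1.696 m³/s
Stations 1, 6 contribute zero (depth or velocity is 0).
Q = Σ qᵢ = 6.946 m³/s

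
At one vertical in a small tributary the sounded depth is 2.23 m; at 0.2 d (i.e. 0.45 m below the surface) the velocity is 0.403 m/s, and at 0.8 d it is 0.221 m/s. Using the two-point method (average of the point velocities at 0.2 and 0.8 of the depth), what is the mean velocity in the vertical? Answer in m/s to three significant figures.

0.312 m/s

v̄ = (0.403 + 0.221) / 2 = 0.3120 m/s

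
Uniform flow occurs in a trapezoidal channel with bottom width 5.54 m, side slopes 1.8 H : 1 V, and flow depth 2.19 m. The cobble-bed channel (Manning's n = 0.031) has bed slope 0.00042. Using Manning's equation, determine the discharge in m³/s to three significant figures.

A = (b + z·y)·y = (5.54 + 1.8×2.19)×2.19 = 20.77 m²
P = b + 2y√(1+z²) = 5.54 + 2×2.19×√(1+1.8²) = 14.56 m
R = A/P = 20.77/14.56 = 1.426 m
Q = (1/n)·A·R^(2/3)·S^(1/2) = (1/0.031) × 20.77 × 1.426^(2/3) × 0.00042^(1/2) = 17.39 m³/s

17.4 m³/s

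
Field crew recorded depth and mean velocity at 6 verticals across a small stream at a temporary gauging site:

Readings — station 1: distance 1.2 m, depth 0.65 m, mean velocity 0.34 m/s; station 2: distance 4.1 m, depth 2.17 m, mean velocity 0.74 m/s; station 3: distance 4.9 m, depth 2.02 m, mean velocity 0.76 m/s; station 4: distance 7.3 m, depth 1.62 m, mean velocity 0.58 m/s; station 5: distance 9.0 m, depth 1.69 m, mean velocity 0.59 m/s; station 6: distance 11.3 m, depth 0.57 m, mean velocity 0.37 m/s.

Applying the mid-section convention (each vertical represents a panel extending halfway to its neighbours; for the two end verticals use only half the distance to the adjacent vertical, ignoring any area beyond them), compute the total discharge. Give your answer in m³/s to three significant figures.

9.91 m³/s

w_1 = (4.1 − 1.2)/2 = 1.45 m; q_1 = 0.34 × 0.65 × 1.45 = 0.3205 m³/s
w_2 = (4.9 − 1.2)/2 = 1.85 m; q_2 = 0.74 × 2.17 × 1.85 = 2.971 m³/s
w_3 = (7.3 − 4.1)/2 = 1.6 m; q_3 = 0.76 × 2.02 × 1.6 = 2.456 m³/s
w_4 = (9.0 − 4.9)/2 = 2.05 m; q_4 = 0.58 × 1.62 × 2.05 = 1.926 m³/s
w_5 = (11.3 − 7.3)/2 = 2 m; q_5 = 0.59 × 1.69 × 2 = 1.994 m³/s
w_6 = (11.3 − 9.0)/2 = 1.15 m; q_6 = 0.37 × 0.57 × 1.15 = 0.2425 m³/s
Q = Σ qᵢ = 9.910 m³/s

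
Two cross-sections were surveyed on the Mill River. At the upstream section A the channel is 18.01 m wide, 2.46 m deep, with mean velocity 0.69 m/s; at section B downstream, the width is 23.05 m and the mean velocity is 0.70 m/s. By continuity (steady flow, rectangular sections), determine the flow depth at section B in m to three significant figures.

Q = A₁V₁ = (18.01×2.46) × 0.69 = 30.57 m³/s
d₂ = Q/(b₂ V₂) = 30.57/(23.05×0.70) = 1.895 m

1.89 m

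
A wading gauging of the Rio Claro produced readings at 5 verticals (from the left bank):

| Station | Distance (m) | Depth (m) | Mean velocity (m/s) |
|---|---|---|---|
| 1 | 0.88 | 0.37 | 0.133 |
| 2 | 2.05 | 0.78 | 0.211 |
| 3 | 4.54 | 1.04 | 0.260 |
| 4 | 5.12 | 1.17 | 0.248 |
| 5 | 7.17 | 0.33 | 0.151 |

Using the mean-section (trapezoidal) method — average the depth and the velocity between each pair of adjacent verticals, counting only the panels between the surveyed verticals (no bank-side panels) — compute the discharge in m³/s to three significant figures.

Panel 1-2: Δb = 1.17 m, d̄ = (0.37+0.78)/2 = 0.575, v̄ = (0.133+0.211)/2 = 0.172 → q = 1.17×0.575×0.172 = 0.1157 m³/s
Panel 2-3: Δb = 2.49 m, d̄ = (0.78+1.04)/2 = 0.91, v̄ = (0.211+0.260)/2 = 0.2355 → q = 2.49×0.91×0.2355 = 0.5336 m³/s
Panel 3-4: Δb = 0.58 m, d̄ = (1.04+1.17)/2 = 1.105, v̄ = (0.260+0.248)/2 = 0.254 → q = 0.58×1.105×0.254 = 0.1628 m³/s
Panel 4-5: Δb = 2.05 m, d̄ = (1.17+0.33)/2 = 0.75, v̄ = (0.248+0.151)/2 = 0.1995 → q = 2.05×0.75×0.1995 = 0.3067 m³/s
Q = Σ q = 1.119 m³/s

1.12 m³/s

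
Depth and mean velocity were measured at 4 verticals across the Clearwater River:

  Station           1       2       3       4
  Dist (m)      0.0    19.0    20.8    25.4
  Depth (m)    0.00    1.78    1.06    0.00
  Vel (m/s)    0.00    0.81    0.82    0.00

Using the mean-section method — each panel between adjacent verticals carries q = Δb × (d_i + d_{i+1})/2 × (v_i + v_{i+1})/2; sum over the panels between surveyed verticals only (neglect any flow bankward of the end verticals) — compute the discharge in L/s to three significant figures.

Panel 1-2: Δb = 19 m, d̄ = (0.00+1.78)/2 = 0.89, v̄ = (0.00+0.81)/2 = 0.405 → q = 19×0.89×0.405 = 6.849 m³/s
Panel 2-3: Δb = 1.8 m, d̄ = (1.78+1.06)/2 = 1.42, v̄ = (0.81+0.82)/2 = 0.815 → q = 1.8×1.42×0.815 = 2.083 m³/s
Panel 3-4: Δb = 4.6 m, d̄ = (1.06+0.00)/2 = 0.53, v̄ = (0.82+0.00)/2 = 0.41 → q = 4.6×0.53×0.41 = 0.9996 m³/s
Q = Σ q = 9.931 m³/s
= 9.931 × 1000 = 9931 L/s

9930 L/s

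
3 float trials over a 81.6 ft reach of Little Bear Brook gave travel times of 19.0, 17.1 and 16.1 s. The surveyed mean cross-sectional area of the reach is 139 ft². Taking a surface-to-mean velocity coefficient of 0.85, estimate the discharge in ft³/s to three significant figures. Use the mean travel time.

554 ft³/s

t̄ = (19.0 + 17.1 + 16.1) / 3 = 17.4 s
v_surface = L / t̄ = 81.6 / 17.4 = 4.690 ft/s
v_mean = 0.85 × 4.690 = 3.986 ft/s
Q = A × v_mean = 139 × 3.986 = 554.1 ft³/s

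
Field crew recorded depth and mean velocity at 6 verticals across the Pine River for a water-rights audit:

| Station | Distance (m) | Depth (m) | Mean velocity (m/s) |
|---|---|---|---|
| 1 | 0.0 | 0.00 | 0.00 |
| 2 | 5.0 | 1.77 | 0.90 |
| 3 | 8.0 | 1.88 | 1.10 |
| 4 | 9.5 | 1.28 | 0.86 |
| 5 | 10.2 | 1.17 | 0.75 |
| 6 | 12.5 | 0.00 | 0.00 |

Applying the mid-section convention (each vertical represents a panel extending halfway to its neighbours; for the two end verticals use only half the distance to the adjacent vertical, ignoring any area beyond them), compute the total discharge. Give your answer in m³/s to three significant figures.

w_2 = (8.0 − 0.0)/2 = 4 m; q_2 = 0.90 × 1.77 × 4 = 6.372 m³/s
w_3 = (9.5 − 5.0)/2 = 2.25 m; q_3 = 1.10 × 1.88 × 2.25 = 4.653 m³/s
w_4 = (10.2 − 8.0)/2 = 1.1 m; q_4 = 0.86 × 1.28 × 1.1 = 1.211 m³/s
w_5 = (12.5 − 9.5)/2 = 1.5 m; q_5 = 0.75 × 1.17 × 1.5 = 1.316 m³/s
Stations 1, 6 contribute zero (depth or velocity is 0).
Q = Σ qᵢ = 13.55 m³/s

13.6 m³/s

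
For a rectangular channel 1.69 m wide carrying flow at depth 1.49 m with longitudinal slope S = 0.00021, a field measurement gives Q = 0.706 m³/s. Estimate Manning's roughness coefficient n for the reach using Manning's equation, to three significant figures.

0.0342

A = b·y = 1.69 × 1.49 = 2.518 m²
P = b + 2y = 1.69 + 2×1.49 = 4.670 m
R = A/P = 2.518/4.670 = 0.5392 m
n = (1/Q)·A·R^(2/3)·S^(1/2) = (1/0.706) × 2.518 × 0.6625 × 0.01449 = 0.03424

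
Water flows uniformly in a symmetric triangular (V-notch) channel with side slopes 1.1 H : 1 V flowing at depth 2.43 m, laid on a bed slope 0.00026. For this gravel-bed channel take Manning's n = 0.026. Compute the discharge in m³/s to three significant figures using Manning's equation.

3.75 m³/s

A = z·y² = 1.1×2.43² = 6.495 m²
P = 2y√(1+z²) = 2×2.43×√(1+1.1²) = 7.225 m
R = A/P = 6.495/7.225 = 0.8990 m
Q = (1/n)·A·R^(2/3)·S^(1/2) = (1/0.026) × 6.495 × 0.8990^(2/3) × 0.00026^(1/2) = 3.752 m³/s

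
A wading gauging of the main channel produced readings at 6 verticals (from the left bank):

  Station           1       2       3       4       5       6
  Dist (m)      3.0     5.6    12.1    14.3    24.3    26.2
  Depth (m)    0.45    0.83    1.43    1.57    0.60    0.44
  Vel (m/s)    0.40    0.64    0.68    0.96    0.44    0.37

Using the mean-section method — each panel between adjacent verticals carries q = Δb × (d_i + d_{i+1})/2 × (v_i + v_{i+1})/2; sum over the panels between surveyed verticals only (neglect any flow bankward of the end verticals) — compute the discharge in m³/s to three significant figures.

Panel 1-2: Δb = 2.6 m, d̄ = (0.45+0.83)/2 = 0.64, v̄ = (0.40+0.64)/2 = 0.52 → q = 2.6×0.64×0.52 = 0.8653 m³/s
Panel 2-3: Δb = 6.5 m, d̄ = (0.83+1.43)/2 = 1.13, v̄ = (0.64+0.68)/2 = 0.66 → q = 6.5×1.13×0.66 = 4.848 m³/s
Panel 3-4: Δb = 2.2 m, d̄ = (1.43+1.57)/2 = 1.5, v̄ = (0.68+0.96)/2 = 0.82 → q = 2.2×1.5×0.82 = 2.706 m³/s
Panel 4-5: Δb = 10 m, d̄ = (1.57+0.60)/2 = 1.085, v̄ = (0.96+0.44)/2 = 0.7 → q = 10×1.085×0.7 = 7.595 m³/s
Panel 5-6: Δb = 1.9 m, d̄ = (0.60+0.44)/2 = 0.52, v̄ = (0.44+0.37)/2 = 0.405 → q = 1.9×0.52×0.405 = 0.4001 m³/s
Q = Σ q = 16.41 m³/s

16.4 m³/s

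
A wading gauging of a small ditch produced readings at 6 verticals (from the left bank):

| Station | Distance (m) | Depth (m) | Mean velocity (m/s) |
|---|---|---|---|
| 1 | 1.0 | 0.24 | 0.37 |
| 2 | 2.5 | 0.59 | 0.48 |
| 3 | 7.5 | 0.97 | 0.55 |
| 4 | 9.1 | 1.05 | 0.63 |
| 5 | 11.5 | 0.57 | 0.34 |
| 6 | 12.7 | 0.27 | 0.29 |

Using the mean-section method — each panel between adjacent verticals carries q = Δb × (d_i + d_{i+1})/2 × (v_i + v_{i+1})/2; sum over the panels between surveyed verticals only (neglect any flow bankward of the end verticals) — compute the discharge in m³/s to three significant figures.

4.33 m³/s

Panel 1-2: Δb = 1.5 m, d̄ = (0.24+0.59)/2 = 0.415, v̄ = (0.37+0.48)/2 = 0.425 → q = 1.5×0.415×0.425 = 0.2646 m³/s
Panel 2-3: Δb = 5 m, d̄ = (0.59+0.97)/2 = 0.78, v̄ = (0.48+0.55)/2 = 0.515 → q = 5×0.78×0.515 = 2.009 m³/s
Panel 3-4: Δb = 1.6 m, d̄ = (0.97+1.05)/2 = 1.01, v̄ = (0.55+0.63)/2 = 0.59 → q = 1.6×1.01×0.59 = 0.9534 m³/s
Panel 4-5: Δb = 2.4 m, d̄ = (1.05+0.57)/2 = 0.81, v̄ = (0.63+0.34)/2 = 0.485 → q = 2.4×0.81×0.485 = 0.9428 m³/s
Panel 5-6: Δb = 1.2 m, d̄ = (0.57+0.27)/2 = 0.42, v̄ = (0.34+0.29)/2 = 0.315 → q = 1.2×0.42×0.315 = 0.1588 m³/s
Q = Σ q = 4.328 m³/s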